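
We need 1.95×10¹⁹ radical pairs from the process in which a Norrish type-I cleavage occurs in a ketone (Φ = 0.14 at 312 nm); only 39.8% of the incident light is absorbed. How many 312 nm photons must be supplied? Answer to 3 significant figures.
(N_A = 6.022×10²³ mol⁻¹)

3.50×10²⁰ photons

Product: 1.95×10¹⁹ / 6.022×10²³ = 3.238×10⁻⁵ mol.
Photons that must be absorbed: 3.238×10⁻⁵ / 0.14 = 2.313×10⁻⁴ mol.
Incident photons needed: 2.313×10⁻⁴ / 0.398 = 5.812×10⁻⁴ mol.
Photon count: 5.812×10⁻⁴ × 6.022×10²³ = 3.50×10²⁰.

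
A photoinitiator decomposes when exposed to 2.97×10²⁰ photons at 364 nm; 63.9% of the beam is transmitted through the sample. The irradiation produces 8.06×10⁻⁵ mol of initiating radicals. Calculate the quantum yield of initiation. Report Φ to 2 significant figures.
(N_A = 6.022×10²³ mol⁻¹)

Moles of photons: 2.97×10²⁰ / 6.022×10²³ = 4.932×10⁻⁴ mol.
Fraction absorbed: 1 − 63.9/100 = 0.3610.
Photons absorbed: 0.3610 × 4.932×10⁻⁴ = 1.780×10⁻⁴ mol.
Φ = 8.06×10⁻⁵ mol / 1.780×10⁻⁴ mol photons = 0.45.

Φ = 0.45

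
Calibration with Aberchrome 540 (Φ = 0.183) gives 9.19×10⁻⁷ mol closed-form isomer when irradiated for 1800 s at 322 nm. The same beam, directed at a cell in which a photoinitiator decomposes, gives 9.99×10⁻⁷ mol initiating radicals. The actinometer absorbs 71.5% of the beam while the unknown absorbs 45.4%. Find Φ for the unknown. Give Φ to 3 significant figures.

Photons absorbed by the actinometer: 9.19×10⁻⁷ / 0.183 = 5.022×10⁻⁶ mol.
Incident flux: 5.022×10⁻⁶ / 0.715 = 7.024×10⁻⁶ einstein.
Absorbed by unknown: 0.454 × 7.024×10⁻⁶ = 3.189×10⁻⁶ mol.
Φ(unknown) = 9.99×10⁻⁷ / 3.189×10⁻⁶ = 0.313.

Φ = 0.313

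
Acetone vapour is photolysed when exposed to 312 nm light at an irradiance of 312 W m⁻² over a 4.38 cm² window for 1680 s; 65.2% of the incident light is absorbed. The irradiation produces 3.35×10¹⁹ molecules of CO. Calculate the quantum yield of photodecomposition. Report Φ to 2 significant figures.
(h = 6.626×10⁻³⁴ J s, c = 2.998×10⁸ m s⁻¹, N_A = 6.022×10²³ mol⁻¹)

Product: 3.35×10¹⁹ / 6.022×10²³ = 5.563×10⁻⁵ mol.
Photon energy at 312 nm: hc/λ = (6.626×10⁻³⁴)(2.998×10⁸)/(312×10⁻⁹) = 6.367×10⁻¹⁹ J.
Energy delivered: (312 W m⁻²)(4.38×10⁻⁴ m²)(1680 s) = 229.6 J.
Photons incident: 229.6 / 6.367×10⁻¹⁹ = 3.606×10²⁰, i.e. 3.606×10²⁰/6.022×10²³ = 5.988×10⁻⁴ mol.
Photons absorbed: 0.652 × 5.988×10⁻⁴ = 3.904×10⁻⁴ mol.
Φ = 5.563×10⁻⁵ mol / 3.904×10⁻⁴ mol photons = 0.14.

Φ = 0.14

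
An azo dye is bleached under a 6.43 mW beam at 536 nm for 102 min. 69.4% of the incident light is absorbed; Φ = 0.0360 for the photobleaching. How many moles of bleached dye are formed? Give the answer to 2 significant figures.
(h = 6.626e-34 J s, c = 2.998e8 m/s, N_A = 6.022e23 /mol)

Photon energy at 536 nm: hc/λ = (6.626e-34)(2.998e8)/(536e-9) = 3.706e-19 J.
Energy delivered: (6.43 mW)(6120 s) = 39.35 J.
Photons incident: 39.35 / 3.706e-19 = 1.062e20, i.e. 1.062e20/6.022e23 = 1.764e-4 mol.
Photons absorbed: 0.694 × 1.764e-4 = 1.224e-4 mol.
Product: Φ × n_abs = 0.0360 × 1.224e-4 = 4.406e-6 mol.

4.4e-6 mol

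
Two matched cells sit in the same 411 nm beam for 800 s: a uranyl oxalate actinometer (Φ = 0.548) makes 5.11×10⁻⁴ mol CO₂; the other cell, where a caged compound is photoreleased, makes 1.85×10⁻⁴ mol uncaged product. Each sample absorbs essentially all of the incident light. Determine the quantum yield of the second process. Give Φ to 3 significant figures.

Φ = 0.198

Photons absorbed by the actinometer: 5.11×10⁻⁴ / 0.548 = 9.325×10⁻⁴ mol.
Φ(unknown) = 1.85×10⁻⁴ / 9.325×10⁻⁴ = 0.198.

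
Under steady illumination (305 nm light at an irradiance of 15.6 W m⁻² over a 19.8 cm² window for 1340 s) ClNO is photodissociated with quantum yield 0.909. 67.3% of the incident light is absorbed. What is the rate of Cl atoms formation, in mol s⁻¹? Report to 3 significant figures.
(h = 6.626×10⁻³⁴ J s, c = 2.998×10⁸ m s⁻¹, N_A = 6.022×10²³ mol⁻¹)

Photon energy at 305 nm: hc/λ = (6.626×10⁻³⁴)(2.998×10⁸)/(305×10⁻⁹) = 6.513×10⁻¹⁹ J.
Energy delivered: (15.6 W m⁻²)(19.8×10⁻⁴ m²)(1340 s) = 41.39 J.
Photons incident: 41.39 / 6.513×10⁻¹⁹ = 6.355×10¹⁹, i.e. 6.355×10¹⁹/6.022×10²³ = 1.055×10⁻⁴ mol.
Photons absorbed: 0.673 × 1.055×10⁻⁴ = 7.100×10⁻⁵ mol.
Product formed: 0.909 × 7.100×10⁻⁵ = 6.454×10⁻⁵ mol.
Rate: 6.454×10⁻⁵ / 1340 s = 4.82×10⁻⁸ mol s⁻¹.

4.82×10⁻⁸ mol s⁻¹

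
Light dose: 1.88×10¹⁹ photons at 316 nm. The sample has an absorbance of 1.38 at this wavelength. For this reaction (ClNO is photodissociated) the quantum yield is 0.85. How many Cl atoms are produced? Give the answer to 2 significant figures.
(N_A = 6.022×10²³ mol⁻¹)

Moles of photons: 1.88×10¹⁹ / 6.022×10²³ = 3.122×10⁻⁵ mol.
Fraction absorbed: 1 − 10^(−1.38) = 0.9583.
Photons absorbed: 0.9583 × 3.122×10⁻⁵ = 2.992×10⁻⁵ mol.
Product: Φ × n_abs = 0.85 × 2.992×10⁻⁵ = 2.543×10⁻⁵ mol.
As a count: 2.543×10⁻⁵ × 6.022×10²³ = 1.5×10¹⁹.

1.5×10¹⁹ atoms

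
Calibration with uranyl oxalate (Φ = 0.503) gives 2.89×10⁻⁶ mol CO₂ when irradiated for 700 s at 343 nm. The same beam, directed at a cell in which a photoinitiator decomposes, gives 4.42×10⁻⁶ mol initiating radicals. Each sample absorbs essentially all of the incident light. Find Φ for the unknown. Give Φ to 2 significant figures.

Photons absorbed by the actinometer: 2.89×10⁻⁶ / 0.503 = 5.746×10⁻⁶ mol.
Φ(unknown) = 4.42×10⁻⁶ / 5.746×10⁻⁶ = 0.77.

Φ = 0.77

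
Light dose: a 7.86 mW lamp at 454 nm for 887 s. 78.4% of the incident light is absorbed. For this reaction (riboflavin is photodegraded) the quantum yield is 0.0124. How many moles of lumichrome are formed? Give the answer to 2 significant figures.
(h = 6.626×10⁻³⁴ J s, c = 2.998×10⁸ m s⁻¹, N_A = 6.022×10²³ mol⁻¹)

Photon energy at 454 nm: hc/λ = (6.626×10⁻³⁴)(2.998×10⁸)/(454×10⁻⁹) = 4.375×10⁻¹⁹ J.
Energy delivered: (7.86 mW)(887 s) = 6.972 J.
Photons incident: 6.972 / 4.375×10⁻¹⁹ = 1.594×10¹⁹, i.e. 1.594×10¹⁹/6.022×10²³ = 2.647×10⁻⁵ mol.
Photons absorbed: 0.784 × 2.647×10⁻⁵ = 2.075×10⁻⁵ mol.
Product: Φ × n_abs = 0.0124 × 2.075×10⁻⁵ = 2.573×10⁻⁷ mol.

2.6×10⁻⁷ mol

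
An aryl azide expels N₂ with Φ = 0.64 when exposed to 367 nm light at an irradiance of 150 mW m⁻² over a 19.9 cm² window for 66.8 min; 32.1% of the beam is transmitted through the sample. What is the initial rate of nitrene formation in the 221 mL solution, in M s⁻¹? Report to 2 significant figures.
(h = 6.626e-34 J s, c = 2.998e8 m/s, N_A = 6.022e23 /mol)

1.8e-9 M s⁻¹

Photon energy at 367 nm: hc/λ = (6.626e-34)(2.998e8)/(367e-9) = 5.413e-19 J.
Energy delivered: (150 mW m⁻²)(19.9e-4 m²)(4008 s) = 1.196 J.
Photons incident: 1.196 / 5.413e-19 = 2.209e18, i.e. 2.209e18/6.022e23 = 3.668e-6 mol.
Fraction absorbed: 1 − 32.1/100 = 0.6790.
Photons absorbed: 0.6790 × 3.668e-6 = 2.491e-6 mol.
Product formed: 0.64 × 2.491e-6 = 1.594e-6 mol.
Rate: 1.594e-6 mol / (4008 s × 0.221 L) = 1.8e-9 M s⁻¹.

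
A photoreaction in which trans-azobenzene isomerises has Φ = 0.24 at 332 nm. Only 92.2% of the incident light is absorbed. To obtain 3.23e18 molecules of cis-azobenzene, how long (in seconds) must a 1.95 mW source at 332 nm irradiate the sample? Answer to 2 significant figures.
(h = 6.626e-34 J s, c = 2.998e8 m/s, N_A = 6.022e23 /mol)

Product: 3.23e18 / 6.022e23 = 5.364e-6 mol.
Photons that must be absorbed: 5.364e-6 / 0.24 = 2.235e-5 mol.
Incident photons needed: 2.235e-5 / 0.922 = 2.424e-5 mol.
Photon energy: hc/λ = 5.983e-19 J; per mole, 3.603e5 J mol⁻¹.
Energy required: 2.424e-5 × 3.603e5 = 8.734 J.
Time: 8.734 J / 0.00195 W = 4500 s.

t ≈ 4500 s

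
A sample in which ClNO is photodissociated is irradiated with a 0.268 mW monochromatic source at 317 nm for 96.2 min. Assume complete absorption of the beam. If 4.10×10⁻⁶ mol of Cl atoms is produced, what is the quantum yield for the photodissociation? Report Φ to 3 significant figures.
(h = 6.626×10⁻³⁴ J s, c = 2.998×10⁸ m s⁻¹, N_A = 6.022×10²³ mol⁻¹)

Φ = 1.00

Photon energy at 317 nm: hc/λ = (6.626×10⁻³⁴)(2.998×10⁸)/(317×10⁻⁹) = 6.266×10⁻¹⁹ J.
Energy delivered: (0.268 mW)(5772 s) = 1.547 J.
Photons incident: 1.547 / 6.266×10⁻¹⁹ = 2.469×10¹⁸, i.e. 2.469×10¹⁸/6.022×10²³ = 4.100×10⁻⁶ mol.
Φ = 4.10×10⁻⁶ mol / 4.100×10⁻⁶ mol photons = 1.00.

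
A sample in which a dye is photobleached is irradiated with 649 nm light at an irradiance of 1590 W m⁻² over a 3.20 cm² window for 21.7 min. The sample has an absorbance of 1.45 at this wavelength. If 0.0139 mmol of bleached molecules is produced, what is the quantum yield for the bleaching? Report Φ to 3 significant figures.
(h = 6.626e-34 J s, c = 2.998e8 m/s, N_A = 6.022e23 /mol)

Product: 0.0139 mmol = 1.39e-5 mol.
Photon energy at 649 nm: hc/λ = (6.626e-34)(2.998e8)/(649e-9) = 3.061e-19 J.
Energy delivered: (1590 W m⁻²)(3.20e-4 m²)(1302 s) = 662.5 J.
Photons incident: 662.5 / 3.061e-19 = 2.164e21, i.e. 2.164e21/6.022e23 = 0.003593 mol.
Fraction absorbed: 1 − 10^(−1.45) = 0.9645.
Photons absorbed: 0.9645 × 0.003593 = 0.003465 mol.
Φ = 1.39e-5 mol / 0.003465 mol photons = 0.00401.

Φ = 0.00401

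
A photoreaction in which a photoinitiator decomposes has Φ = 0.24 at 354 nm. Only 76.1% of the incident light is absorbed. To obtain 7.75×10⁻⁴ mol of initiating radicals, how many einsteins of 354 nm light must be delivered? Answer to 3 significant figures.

Photons that must be absorbed: 7.75×10⁻⁴ / 0.24 = 0.003229 mol.
Incident photons needed: 0.003229 / 0.761 = 0.004243 mol.

0.00424 einstein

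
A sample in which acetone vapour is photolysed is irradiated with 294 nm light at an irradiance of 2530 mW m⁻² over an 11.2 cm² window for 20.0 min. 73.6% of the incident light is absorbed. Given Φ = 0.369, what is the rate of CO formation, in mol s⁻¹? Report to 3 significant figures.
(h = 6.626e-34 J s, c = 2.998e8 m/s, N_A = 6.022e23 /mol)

1.89e-9 mol s⁻¹

Photon energy at 294 nm: hc/λ = (6.626e-34)(2.998e8)/(294e-9) = 6.757e-19 J.
Energy delivered: (2530 mW m⁻²)(11.2e-4 m²)(1200 s) = 3.400 J.
Photons incident: 3.400 / 6.757e-19 = 5.032e18, i.e. 5.032e18/6.022e23 = 8.356e-6 mol.
Photons absorbed: 0.736 × 8.356e-6 = 6.150e-6 mol.
Product formed: 0.369 × 6.150e-6 = 2.269e-6 mol.
Rate: 2.269e-6 / 1200 s = 1.89e-9 mol s⁻¹.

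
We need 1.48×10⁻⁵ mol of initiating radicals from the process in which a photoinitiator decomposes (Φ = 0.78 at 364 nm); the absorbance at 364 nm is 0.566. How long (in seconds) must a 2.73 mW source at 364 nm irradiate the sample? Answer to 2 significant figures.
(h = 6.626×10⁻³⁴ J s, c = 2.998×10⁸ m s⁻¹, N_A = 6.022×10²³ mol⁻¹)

t ≈ 3100 s

Photons that must be absorbed: 1.48×10⁻⁵ / 0.78 = 1.897×10⁻⁵ mol.
Fraction absorbed: 1 − 10^(−0.566) = 0.7284.
Incident photons needed: 1.897×10⁻⁵ / 0.7284 = 2.604×10⁻⁵ mol.
Photon energy: hc/λ = 5.457×10⁻¹⁹ J; per mole, 3.286×10⁵ J mol⁻¹.
Energy required: 2.604×10⁻⁵ × 3.286×10⁵ = 8.557 J.
Time: 8.557 J / 0.00273 W = 3100 s.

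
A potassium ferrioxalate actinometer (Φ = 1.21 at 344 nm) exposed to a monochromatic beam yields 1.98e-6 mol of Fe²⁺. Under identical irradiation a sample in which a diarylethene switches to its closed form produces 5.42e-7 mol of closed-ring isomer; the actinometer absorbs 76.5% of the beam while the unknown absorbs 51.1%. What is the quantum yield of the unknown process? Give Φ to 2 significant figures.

Photons absorbed by the actinometer: 1.98e-6 / 1.21 = 1.636e-6 mol.
Incident flux: 1.636e-6 / 0.765 = 2.139e-6 einstein.
Absorbed by unknown: 0.511 × 2.139e-6 = 1.093e-6 mol.
Φ(unknown) = 5.42e-7 / 1.093e-6 = 0.50.

Φ = 0.50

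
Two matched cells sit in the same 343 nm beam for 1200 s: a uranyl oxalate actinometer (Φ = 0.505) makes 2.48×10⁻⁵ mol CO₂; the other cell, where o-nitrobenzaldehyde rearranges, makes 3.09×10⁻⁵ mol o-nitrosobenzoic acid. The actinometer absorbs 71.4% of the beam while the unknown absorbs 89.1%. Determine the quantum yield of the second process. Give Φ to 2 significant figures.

Photons absorbed by the actinometer: 2.48×10⁻⁵ / 0.505 = 4.911×10⁻⁵ mol.
Incident flux: 4.911×10⁻⁵ / 0.714 = 6.878×10⁻⁵ einstein.
Absorbed by unknown: 0.891 × 6.878×10⁻⁵ = 6.128×10⁻⁵ mol.
Φ(unknown) = 3.09×10⁻⁵ / 6.128×10⁻⁵ = 0.50.

Φ = 0.50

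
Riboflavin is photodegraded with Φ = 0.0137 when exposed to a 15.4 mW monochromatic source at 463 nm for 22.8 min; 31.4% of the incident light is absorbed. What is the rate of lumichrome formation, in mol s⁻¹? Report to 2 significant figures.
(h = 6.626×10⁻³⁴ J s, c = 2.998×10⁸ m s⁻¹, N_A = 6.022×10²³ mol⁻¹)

Photon energy at 463 nm: hc/λ = (6.626×10⁻³⁴)(2.998×10⁸)/(463×10⁻⁹) = 4.290×10⁻¹⁹ J.
Energy delivered: (15.4 mW)(1368 s) = 21.07 J.
Photons incident: 21.07 / 4.290×10⁻¹⁹ = 4.911×10¹⁹, i.e. 4.911×10¹⁹/6.022×10²³ = 8.155×10⁻⁵ mol.
Photons absorbed: 0.314 × 8.155×10⁻⁵ = 2.561×10⁻⁵ mol.
Product formed: 0.0137 × 2.561×10⁻⁵ = 3.509×10⁻⁷ mol.
Rate: 3.509×10⁻⁷ / 1368 s = 2.6×10⁻¹⁰ mol s⁻¹.

2.6×10⁻¹⁰ mol s⁻¹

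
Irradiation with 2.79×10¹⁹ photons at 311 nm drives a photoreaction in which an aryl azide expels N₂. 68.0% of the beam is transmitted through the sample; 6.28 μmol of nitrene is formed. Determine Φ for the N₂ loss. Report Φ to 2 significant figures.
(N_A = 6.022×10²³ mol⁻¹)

Product: 6.28 μmol = 6.28×10⁻⁶ mol.
Moles of photons: 2.79×10¹⁹ / 6.022×10²³ = 4.633×10⁻⁵ mol.
Fraction absorbed: 1 − 68.0/100 = 0.3200.
Photons absorbed: 0.3200 × 4.633×10⁻⁵ = 1.483×10⁻⁵ mol.
Φ = 6.28×10⁻⁶ mol / 1.483×10⁻⁵ mol photons = 0.42.

Φ = 0.42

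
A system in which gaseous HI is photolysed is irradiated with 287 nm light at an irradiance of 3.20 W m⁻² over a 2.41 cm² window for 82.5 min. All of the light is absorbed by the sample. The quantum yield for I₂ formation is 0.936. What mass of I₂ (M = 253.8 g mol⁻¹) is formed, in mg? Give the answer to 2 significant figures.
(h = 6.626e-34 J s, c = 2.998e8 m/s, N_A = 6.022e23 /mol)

2.2 mg

Photon energy at 287 nm: hc/λ = (6.626e-34)(2.998e8)/(287e-9) = 6.922e-19 J.
Energy delivered: (3.20 W m⁻²)(2.41e-4 m²)(4950 s) = 3.817 J.
Photons incident: 3.817 / 6.922e-19 = 5.514e18, i.e. 5.514e18/6.022e23 = 9.156e-6 mol.
Product: Φ × n_abs = 0.936 × 9.156e-6 = 8.570e-6 mol.
Mass: 8.570e-6 × 253.8 = 0.002175 g = 2.2 mg.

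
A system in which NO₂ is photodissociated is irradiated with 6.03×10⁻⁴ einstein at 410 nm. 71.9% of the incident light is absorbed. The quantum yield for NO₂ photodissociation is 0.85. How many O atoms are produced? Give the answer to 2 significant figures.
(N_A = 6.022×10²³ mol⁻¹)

2.2×10²⁰ atoms

Photons absorbed: 0.719 × 6.03×10⁻⁴ = 4.336×10⁻⁴ mol.
Product: Φ × n_abs = 0.85 × 4.336×10⁻⁴ = 3.686×10⁻⁴ mol.
As a count: 3.686×10⁻⁴ × 6.022×10²³ = 2.2×10²⁰.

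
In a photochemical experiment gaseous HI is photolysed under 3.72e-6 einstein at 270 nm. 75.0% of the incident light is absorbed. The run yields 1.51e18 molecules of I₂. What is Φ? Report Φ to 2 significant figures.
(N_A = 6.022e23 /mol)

Product: 1.51e18 / 6.022e23 = 2.507e-6 mol.
Photons absorbed: 0.750 × 3.72e-6 = 2.790e-6 mol.
Φ = 2.507e-6 mol / 2.790e-6 mol photons = 0.90.

Φ = 0.90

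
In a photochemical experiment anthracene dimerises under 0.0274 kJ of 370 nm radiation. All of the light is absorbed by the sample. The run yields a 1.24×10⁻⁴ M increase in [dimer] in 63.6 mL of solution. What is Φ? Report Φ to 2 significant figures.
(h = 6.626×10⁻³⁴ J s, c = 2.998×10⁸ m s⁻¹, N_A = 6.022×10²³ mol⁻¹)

Product: (1.24×10⁻⁴ M)(0.0636 L) = 7.886×10⁻⁶ mol.
Photon energy at 370 nm: hc/λ = (6.626×10⁻³⁴)(2.998×10⁸)/(370×10⁻⁹) = 5.369×10⁻¹⁹ J.
Incident energy: 0.0274 kJ = 27.4 J.
Photons incident: 27.4 / 5.369×10⁻¹⁹ = 5.103×10¹⁹, i.e. 5.103×10¹⁹/6.022×10²³ = 8.474×10⁻⁵ mol.
Φ = 7.886×10⁻⁶ mol / 8.474×10⁻⁵ mol photons = 0.093.

Φ = 0.093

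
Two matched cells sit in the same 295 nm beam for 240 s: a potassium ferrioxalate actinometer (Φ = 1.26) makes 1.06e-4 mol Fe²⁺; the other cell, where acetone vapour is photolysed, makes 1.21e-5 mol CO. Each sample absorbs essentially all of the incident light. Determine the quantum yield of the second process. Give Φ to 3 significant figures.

Φ = 0.144

Photons absorbed by the actinometer: 1.06e-4 / 1.26 = 8.413e-5 mol.
Φ(unknown) = 1.21e-5 / 8.413e-5 = 0.144.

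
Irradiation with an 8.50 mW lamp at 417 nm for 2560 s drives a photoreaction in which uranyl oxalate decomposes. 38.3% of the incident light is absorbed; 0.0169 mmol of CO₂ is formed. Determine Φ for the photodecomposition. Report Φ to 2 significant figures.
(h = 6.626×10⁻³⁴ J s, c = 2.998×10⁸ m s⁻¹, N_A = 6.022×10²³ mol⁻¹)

Φ = 0.58

Product: 0.0169 mmol = 1.69×10⁻⁵ mol.
Photon energy at 417 nm: hc/λ = (6.626×10⁻³⁴)(2.998×10⁸)/(417×10⁻⁹) = 4.764×10⁻¹⁹ J.
Energy delivered: (8.50 mW)(2560 s) = 21.76 J.
Photons incident: 21.76 / 4.764×10⁻¹⁹ = 4.568×10¹⁹, i.e. 4.568×10¹⁹/6.022×10²³ = 7.586×10⁻⁵ mol.
Photons absorbed: 0.383 × 7.586×10⁻⁵ = 2.905×10⁻⁵ mol.
Φ = 1.69×10⁻⁵ mol / 2.905×10⁻⁵ mol photons = 0.58.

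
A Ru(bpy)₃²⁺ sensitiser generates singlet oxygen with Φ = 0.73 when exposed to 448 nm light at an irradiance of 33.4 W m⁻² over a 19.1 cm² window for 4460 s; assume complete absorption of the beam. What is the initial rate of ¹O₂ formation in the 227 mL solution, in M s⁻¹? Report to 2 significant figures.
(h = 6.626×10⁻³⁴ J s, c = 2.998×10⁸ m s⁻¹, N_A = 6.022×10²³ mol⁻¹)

7.7×10⁻⁷ M s⁻¹

Photon energy at 448 nm: hc/λ = (6.626×10⁻³⁴)(2.998×10⁸)/(448×10⁻⁹) = 4.434×10⁻¹⁹ J.
Energy delivered: (33.4 W m⁻²)(19.1×10⁻⁴ m²)(4460 s) = 284.5 J.
Photons incident: 284.5 / 4.434×10⁻¹⁹ = 6.416×10²⁰, i.e. 6.416×10²⁰/6.022×10²³ = 0.001065 mol.
Product formed: 0.73 × 0.001065 = 7.775×10⁻⁴ mol.
Rate: 7.775×10⁻⁴ mol / (4460 s × 0.227 L) = 7.7×10⁻⁷ M s⁻¹.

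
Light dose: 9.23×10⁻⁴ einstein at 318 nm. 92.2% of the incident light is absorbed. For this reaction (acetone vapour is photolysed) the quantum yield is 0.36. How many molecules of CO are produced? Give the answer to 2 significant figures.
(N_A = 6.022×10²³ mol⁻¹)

Photons absorbed: 0.922 × 9.23×10⁻⁴ = 8.510×10⁻⁴ mol.
Product: Φ × n_abs = 0.36 × 8.510×10⁻⁴ = 3.064×10⁻⁴ mol.
As a count: 3.064×10⁻⁴ × 6.022×10²³ = 1.8×10²⁰.

1.8×10²⁰ molecules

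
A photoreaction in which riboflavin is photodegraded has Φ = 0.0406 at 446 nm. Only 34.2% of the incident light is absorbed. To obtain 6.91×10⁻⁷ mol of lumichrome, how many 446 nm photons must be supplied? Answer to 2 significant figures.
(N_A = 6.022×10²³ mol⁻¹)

3.0×10¹⁹ photons

Photons that must be absorbed: 6.91×10⁻⁷ / 0.0406 = 1.702×10⁻⁵ mol.
Incident photons needed: 1.702×10⁻⁵ / 0.342 = 4.977×10⁻⁵ mol.
Photon count: 4.977×10⁻⁵ × 6.022×10²³ = 3.0×10¹⁹.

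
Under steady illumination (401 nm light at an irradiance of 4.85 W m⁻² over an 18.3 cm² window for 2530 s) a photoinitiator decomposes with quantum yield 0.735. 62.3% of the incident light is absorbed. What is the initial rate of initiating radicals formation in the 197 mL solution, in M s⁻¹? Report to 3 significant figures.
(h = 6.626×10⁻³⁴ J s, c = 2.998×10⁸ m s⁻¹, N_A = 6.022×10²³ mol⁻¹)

Photon energy at 401 nm: hc/λ = (6.626×10⁻³⁴)(2.998×10⁸)/(401×10⁻⁹) = 4.954×10⁻¹⁹ J.
Energy delivered: (4.85 W m⁻²)(18.3×10⁻⁴ m²)(2530 s) = 22.46 J.
Photons incident: 22.46 / 4.954×10⁻¹⁹ = 4.534×10¹⁹, i.e. 4.534×10¹⁹/6.022×10²³ = 7.529×10⁻⁵ mol.
Photons absorbed: 0.623 × 7.529×10⁻⁵ = 4.691×10⁻⁵ mol.
Product formed: 0.735 × 4.691×10⁻⁵ = 3.448×10⁻⁵ mol.
Rate: 3.448×10⁻⁵ mol / (2530 s × 0.197 L) = 6.92×10⁻⁸ M s⁻¹.

6.92×10⁻⁸ M s⁻¹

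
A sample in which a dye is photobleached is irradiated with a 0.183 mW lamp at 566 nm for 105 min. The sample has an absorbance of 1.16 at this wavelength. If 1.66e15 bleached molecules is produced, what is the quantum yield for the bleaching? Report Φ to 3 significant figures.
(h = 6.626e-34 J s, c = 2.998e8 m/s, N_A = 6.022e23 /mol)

Φ = 5.43e-4

Product: 1.66e15 / 6.022e23 = 2.757e-9 mol.
Photon energy at 566 nm: hc/λ = (6.626e-34)(2.998e8)/(566e-9) = 3.510e-19 J.
Energy delivered: (0.183 mW)(6300 s) = 1.153 J.
Photons incident: 1.153 / 3.510e-19 = 3.285e18, i.e. 3.285e18/6.022e23 = 5.455e-6 mol.
Fraction absorbed: 1 − 10^(−1.16) = 0.9308.
Photons absorbed: 0.9308 × 5.455e-6 = 5.078e-6 mol.
Φ = 2.757e-9 mol / 5.078e-6 mol photons = 5.43e-4.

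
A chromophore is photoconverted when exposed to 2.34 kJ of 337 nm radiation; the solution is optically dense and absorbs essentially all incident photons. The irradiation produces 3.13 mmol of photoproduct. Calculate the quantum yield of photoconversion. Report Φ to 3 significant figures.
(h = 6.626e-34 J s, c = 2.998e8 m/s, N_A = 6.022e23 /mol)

Φ = 0.475

Product: 3.13 mmol = 0.00313 mol.
Photon energy at 337 nm: hc/λ = (6.626e-34)(2.998e8)/(337e-9) = 5.895e-19 J.
Incident energy: 2.34 kJ = 2340 J.
Photons incident: 2340 / 5.895e-19 = 3.969e21, i.e. 3.969e21/6.022e23 = 0.006591 mol.
Φ = 0.00313 mol / 0.006591 mol photons = 0.475.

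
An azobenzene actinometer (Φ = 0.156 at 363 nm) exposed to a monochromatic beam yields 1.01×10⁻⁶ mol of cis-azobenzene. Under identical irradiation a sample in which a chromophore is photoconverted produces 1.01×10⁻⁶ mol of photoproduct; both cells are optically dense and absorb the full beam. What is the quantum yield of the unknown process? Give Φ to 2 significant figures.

Photons absorbed by the actinometer: 1.01×10⁻⁶ / 0.156 = 6.474×10⁻⁶ mol.
Φ(unknown) = 1.01×10⁻⁶ / 6.474×10⁻⁶ = 0.16.

Φ = 0.16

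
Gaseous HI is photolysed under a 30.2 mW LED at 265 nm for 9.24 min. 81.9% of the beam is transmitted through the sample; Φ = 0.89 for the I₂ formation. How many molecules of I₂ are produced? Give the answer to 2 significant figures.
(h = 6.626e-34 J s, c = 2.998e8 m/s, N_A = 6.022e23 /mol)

Photon energy at 265 nm: hc/λ = (6.626e-34)(2.998e8)/(265e-9) = 7.496e-19 J.
Energy delivered: (30.2 mW)(554.4 s) = 16.74 J.
Photons incident: 16.74 / 7.496e-19 = 2.233e19, i.e. 2.233e19/6.022e23 = 3.708e-5 mol.
Fraction absorbed: 1 − 81.9/100 = 0.1810.
Photons absorbed: 0.1810 × 3.708e-5 = 6.711e-6 mol.
Product: Φ × n_abs = 0.89 × 6.711e-6 = 5.973e-6 mol.
As a count: 5.973e-6 × 6.022e23 = 3.6e18.

3.6e18 molecules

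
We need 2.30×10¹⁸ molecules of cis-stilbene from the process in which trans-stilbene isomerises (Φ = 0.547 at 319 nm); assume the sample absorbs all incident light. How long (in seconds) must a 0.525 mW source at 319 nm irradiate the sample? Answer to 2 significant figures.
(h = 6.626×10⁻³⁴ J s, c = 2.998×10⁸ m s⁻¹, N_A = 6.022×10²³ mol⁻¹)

Product: 2.30×10¹⁸ / 6.022×10²³ = 3.819×10⁻⁶ mol.
Photons that must be absorbed: 3.819×10⁻⁶ / 0.547 = 6.982×10⁻⁶ mol.
Photon energy: hc/λ = 6.227×10⁻¹⁹ J; per mole, 3.750×10⁵ J mol⁻¹.
Energy required: 6.982×10⁻⁶ × 3.750×10⁵ = 2.618 J.
Time: 2.618 J / 0.000525 W = 5000 s.

t ≈ 5000 s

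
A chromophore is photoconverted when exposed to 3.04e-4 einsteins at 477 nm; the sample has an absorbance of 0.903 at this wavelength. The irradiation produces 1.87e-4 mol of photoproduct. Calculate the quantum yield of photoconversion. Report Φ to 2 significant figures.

Φ = 0.70

Fraction absorbed: 1 − 10^(−0.903) = 0.8750.
Photons absorbed: 0.8750 × 3.04e-4 = 2.660e-4 mol.
Φ = 1.87e-4 mol / 2.660e-4 mol photons = 0.70.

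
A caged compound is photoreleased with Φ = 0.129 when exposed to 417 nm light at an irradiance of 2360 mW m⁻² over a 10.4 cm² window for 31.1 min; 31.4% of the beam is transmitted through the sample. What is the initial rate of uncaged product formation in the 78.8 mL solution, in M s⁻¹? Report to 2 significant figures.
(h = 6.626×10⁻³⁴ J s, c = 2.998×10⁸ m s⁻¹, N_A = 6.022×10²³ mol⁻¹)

Photon energy at 417 nm: hc/λ = (6.626×10⁻³⁴)(2.998×10⁸)/(417×10⁻⁹) = 4.764×10⁻¹⁹ J.
Energy delivered: (2360 mW m⁻²)(10.4×10⁻⁴ m²)(1866 s) = 4.580 J.
Photons incident: 4.580 / 4.764×10⁻¹⁹ = 9.614×10¹⁸, i.e. 9.614×10¹⁸/6.022×10²³ = 1.596×10⁻⁵ mol.
Fraction absorbed: 1 − 31.4/100 = 0.6860.
Photons absorbed: 0.6860 × 1.596×10⁻⁵ = 1.095×10⁻⁵ mol.
Product formed: 0.129 × 1.095×10⁻⁵ = 1.413×10⁻⁶ mol.
Rate: 1.413×10⁻⁶ mol / (1866 s × 0.0788 L) = 9.6×10⁻⁹ M s⁻¹.

9.6×10⁻⁹ M s⁻¹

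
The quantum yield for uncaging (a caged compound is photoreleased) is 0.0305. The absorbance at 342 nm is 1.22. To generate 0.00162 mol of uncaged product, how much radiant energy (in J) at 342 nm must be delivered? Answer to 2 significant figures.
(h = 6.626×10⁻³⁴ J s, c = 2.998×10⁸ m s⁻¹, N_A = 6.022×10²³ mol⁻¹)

2.0×10⁴ J

Photons that must be absorbed: 0.00162 / 0.0305 = 0.05311 mol.
Fraction absorbed: 1 − 10^(−1.22) = 0.9397.
Incident photons needed: 0.05311 / 0.9397 = 0.05652 mol.
Photon energy: hc/λ = 5.808×10⁻¹⁹ J; per mole, 3.498×10⁵ J mol⁻¹.
Energy required: 0.05652 × 3.498×10⁵ = 2.0×10⁴ J.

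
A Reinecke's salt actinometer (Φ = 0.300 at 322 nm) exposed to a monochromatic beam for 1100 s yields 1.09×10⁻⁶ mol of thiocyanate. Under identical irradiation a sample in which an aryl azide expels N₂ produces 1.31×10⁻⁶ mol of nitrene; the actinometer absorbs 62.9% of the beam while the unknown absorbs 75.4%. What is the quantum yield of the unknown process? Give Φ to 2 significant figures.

Photons absorbed by the actinometer: 1.09×10⁻⁶ / 0.300 = 3.633×10⁻⁶ mol.
Incident flux: 3.633×10⁻⁶ / 0.629 = 5.776×10⁻⁶ einstein.
Absorbed by unknown: 0.754 × 5.776×10⁻⁶ = 4.355×10⁻⁶ mol.
Φ(unknown) = 1.31×10⁻⁶ / 4.355×10⁻⁶ = 0.30.

Φ = 0.30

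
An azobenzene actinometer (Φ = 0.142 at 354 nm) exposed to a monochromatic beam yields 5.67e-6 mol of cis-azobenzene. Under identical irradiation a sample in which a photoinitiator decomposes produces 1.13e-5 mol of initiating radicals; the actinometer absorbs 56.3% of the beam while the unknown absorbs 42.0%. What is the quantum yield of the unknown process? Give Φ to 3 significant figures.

Φ = 0.379

Photons absorbed by the actinometer: 5.67e-6 / 0.142 = 3.993e-5 mol.
Incident flux: 3.993e-5 / 0.563 = 7.092e-5 einstein.
Absorbed by unknown: 0.420 × 7.092e-5 = 2.979e-5 mol.
Φ(unknown) = 1.13e-5 / 2.979e-5 = 0.379.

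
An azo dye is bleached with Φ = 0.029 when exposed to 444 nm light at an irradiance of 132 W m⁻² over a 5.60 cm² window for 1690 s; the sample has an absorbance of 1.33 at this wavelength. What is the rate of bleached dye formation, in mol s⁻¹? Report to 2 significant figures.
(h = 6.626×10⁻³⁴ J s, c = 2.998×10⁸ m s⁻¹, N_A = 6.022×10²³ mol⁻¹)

7.6×10⁻⁹ mol s⁻¹

Photon energy at 444 nm: hc/λ = (6.626×10⁻³⁴)(2.998×10⁸)/(444×10⁻⁹) = 4.474×10⁻¹⁹ J.
Energy delivered: (132 W m⁻²)(5.60×10⁻⁴ m²)(1690 s) = 124.9 J.
Photons incident: 124.9 / 4.474×10⁻¹⁹ = 2.792×10²⁰, i.e. 2.792×10²⁰/6.022×10²³ = 4.636×10⁻⁴ mol.
Fraction absorbed: 1 − 10^(−1.33) = 0.9532.
Photons absorbed: 0.9532 × 4.636×10⁻⁴ = 4.419×10⁻⁴ mol.
Product formed: 0.029 × 4.419×10⁻⁴ = 1.282×10⁻⁵ mol.
Rate: 1.282×10⁻⁵ / 1690 s = 7.6×10⁻⁹ mol s⁻¹.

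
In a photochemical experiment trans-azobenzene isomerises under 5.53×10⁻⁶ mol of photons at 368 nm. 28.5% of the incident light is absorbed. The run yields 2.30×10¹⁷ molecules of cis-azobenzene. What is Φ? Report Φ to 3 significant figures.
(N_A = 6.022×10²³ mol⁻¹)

Product: 2.30×10¹⁷ / 6.022×10²³ = 3.819×10⁻⁷ mol.
Photons absorbed: 0.285 × 5.53×10⁻⁶ = 1.576×10⁻⁶ mol.
Φ = 3.819×10⁻⁷ mol / 1.576×10⁻⁶ mol photons = 0.242.

Φ = 0.242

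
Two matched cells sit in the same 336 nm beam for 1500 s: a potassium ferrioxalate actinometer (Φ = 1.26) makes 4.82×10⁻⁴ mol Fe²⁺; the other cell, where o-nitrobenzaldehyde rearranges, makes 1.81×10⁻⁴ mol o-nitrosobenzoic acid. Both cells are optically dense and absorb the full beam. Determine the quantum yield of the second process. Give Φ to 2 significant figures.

Φ = 0.47

Photons absorbed by the actinometer: 4.82×10⁻⁴ / 1.26 = 3.825×10⁻⁴ mol.
Φ(unknown) = 1.81×10⁻⁴ / 3.825×10⁻⁴ = 0.47.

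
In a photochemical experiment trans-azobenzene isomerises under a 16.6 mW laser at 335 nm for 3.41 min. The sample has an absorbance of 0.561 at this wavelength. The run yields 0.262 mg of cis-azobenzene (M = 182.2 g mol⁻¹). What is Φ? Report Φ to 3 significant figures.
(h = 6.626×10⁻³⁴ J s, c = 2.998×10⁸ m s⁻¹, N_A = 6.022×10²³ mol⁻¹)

Φ = 0.208

Product: 0.262 mg / 182.2 g mol⁻¹ = 1.438×10⁻⁶ mol.
Photon energy at 335 nm: hc/λ = (6.626×10⁻³⁴)(2.998×10⁸)/(335×10⁻⁹) = 5.930×10⁻¹⁹ J.
Energy delivered: (16.6 mW)(204.6 s) = 3.396 J.
Photons incident: 3.396 / 5.930×10⁻¹⁹ = 5.727×10¹⁸, i.e. 5.727×10¹⁸/6.022×10²³ = 9.510×10⁻⁶ mol.
Fraction absorbed: 1 − 10^(−0.561) = 0.7252.
Photons absorbed: 0.7252 × 9.510×10⁻⁶ = 6.897×10⁻⁶ mol.
Φ = 1.438×10⁻⁶ mol / 6.897×10⁻⁶ mol photons = 0.208.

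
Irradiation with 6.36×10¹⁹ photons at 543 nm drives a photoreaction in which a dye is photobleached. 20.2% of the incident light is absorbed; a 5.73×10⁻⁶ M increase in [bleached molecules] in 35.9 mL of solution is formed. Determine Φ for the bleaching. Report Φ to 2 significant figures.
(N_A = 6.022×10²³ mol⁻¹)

Product: (5.73×10⁻⁶ M)(0.0359 L) = 2.057×10⁻⁷ mol.
Moles of photons: 6.36×10¹⁹ / 6.022×10²³ = 1.056×10⁻⁴ mol.
Photons absorbed: 0.202 × 1.056×10⁻⁴ = 2.133×10⁻⁵ mol.
Φ = 2.057×10⁻⁷ mol / 2.133×10⁻⁵ mol photons = 0.0096.

Φ = 0.0096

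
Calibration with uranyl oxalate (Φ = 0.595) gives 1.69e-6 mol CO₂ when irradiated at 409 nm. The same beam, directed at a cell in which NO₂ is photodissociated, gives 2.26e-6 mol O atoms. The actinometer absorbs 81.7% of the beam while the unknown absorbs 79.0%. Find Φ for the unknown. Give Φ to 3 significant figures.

Photons absorbed by the actinometer: 1.69e-6 / 0.595 = 2.840e-6 mol.
Incident flux: 2.840e-6 / 0.817 = 3.476e-6 einstein.
Absorbed by unknown: 0.790 × 3.476e-6 = 2.746e-6 mol.
Φ(unknown) = 2.26e-6 / 2.746e-6 = 0.823.

Φ = 0.823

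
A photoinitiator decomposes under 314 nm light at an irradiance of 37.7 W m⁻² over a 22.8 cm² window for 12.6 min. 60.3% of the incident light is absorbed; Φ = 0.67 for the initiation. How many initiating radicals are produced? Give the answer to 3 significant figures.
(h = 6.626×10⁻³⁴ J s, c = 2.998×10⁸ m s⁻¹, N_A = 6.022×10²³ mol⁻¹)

Photon energy at 314 nm: hc/λ = (6.626×10⁻³⁴)(2.998×10⁸)/(314×10⁻⁹) = 6.326×10⁻¹⁹ J.
Energy delivered: (37.7 W m⁻²)(22.8×10⁻⁴ m²)(756 s) = 64.98 J.
Photons incident: 64.98 / 6.326×10⁻¹⁹ = 1.027×10²⁰, i.e. 1.027×10²⁰/6.022×10²³ = 1.705×10⁻⁴ mol.
Photons absorbed: 0.603 × 1.705×10⁻⁴ = 1.028×10⁻⁴ mol.
Product: Φ × n_abs = 0.67 × 1.028×10⁻⁴ = 6.888×10⁻⁵ mol.
As a count: 6.888×10⁻⁵ × 6.022×10²³ = 4.15×10¹⁹.

4.15×10¹⁹ initiating radicals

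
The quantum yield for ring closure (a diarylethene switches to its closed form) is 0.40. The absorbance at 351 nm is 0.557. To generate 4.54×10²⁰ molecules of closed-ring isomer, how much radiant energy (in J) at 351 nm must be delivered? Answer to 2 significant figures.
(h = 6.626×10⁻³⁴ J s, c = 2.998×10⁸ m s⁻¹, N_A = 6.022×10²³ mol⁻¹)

Product: 4.54×10²⁰ / 6.022×10²³ = 7.539×10⁻⁴ mol.
Photons that must be absorbed: 7.539×10⁻⁴ / 0.40 = 0.001885 mol.
Fraction absorbed: 1 − 10^(−0.557) = 0.7227.
Incident photons needed: 0.001885 / 0.7227 = 0.002608 mol.
Photon energy: hc/λ = 5.659×10⁻¹⁹ J; per mole, 3.408×10⁵ J mol⁻¹.
Energy required: 0.002608 × 3.408×10⁵ = 890 J.

890 J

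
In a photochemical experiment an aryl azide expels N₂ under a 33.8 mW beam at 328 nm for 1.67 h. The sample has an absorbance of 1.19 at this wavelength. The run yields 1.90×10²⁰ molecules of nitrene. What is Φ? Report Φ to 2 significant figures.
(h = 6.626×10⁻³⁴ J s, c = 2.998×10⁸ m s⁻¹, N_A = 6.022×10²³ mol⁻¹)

Φ = 0.61

Product: 1.90×10²⁰ / 6.022×10²³ = 3.155×10⁻⁴ mol.
Photon energy at 328 nm: hc/λ = (6.626×10⁻³⁴)(2.998×10⁸)/(328×10⁻⁹) = 6.056×10⁻¹⁹ J.
Energy delivered: (33.8 mW)(6012 s) = 203.2 J.
Photons incident: 203.2 / 6.056×10⁻¹⁹ = 3.355×10²⁰, i.e. 3.355×10²⁰/6.022×10²³ = 5.571×10⁻⁴ mol.
Fraction absorbed: 1 − 10^(−1.19) = 0.9354.
Photons absorbed: 0.9354 × 5.571×10⁻⁴ = 5.211×10⁻⁴ mol.
Φ = 3.155×10⁻⁴ mol / 5.211×10⁻⁴ mol photons = 0.61.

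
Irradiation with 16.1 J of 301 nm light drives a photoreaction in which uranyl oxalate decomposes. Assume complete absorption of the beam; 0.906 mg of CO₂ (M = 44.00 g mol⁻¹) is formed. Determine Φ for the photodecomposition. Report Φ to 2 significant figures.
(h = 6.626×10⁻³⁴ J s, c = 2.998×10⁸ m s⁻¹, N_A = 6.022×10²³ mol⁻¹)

Φ = 0.51

Product: 0.906 mg / 44.00 g mol⁻¹ = 2.059×10⁻⁵ mol.
Photon energy at 301 nm: hc/λ = (6.626×10⁻³⁴)(2.998×10⁸)/(301×10⁻⁹) = 6.600×10⁻¹⁹ J.
Photons incident: 16.1 / 6.600×10⁻¹⁹ = 2.439×10¹⁹, i.e. 2.439×10¹⁹/6.022×10²³ = 4.050×10⁻⁵ mol.
Φ = 2.059×10⁻⁵ mol / 4.050×10⁻⁵ mol photons = 0.51.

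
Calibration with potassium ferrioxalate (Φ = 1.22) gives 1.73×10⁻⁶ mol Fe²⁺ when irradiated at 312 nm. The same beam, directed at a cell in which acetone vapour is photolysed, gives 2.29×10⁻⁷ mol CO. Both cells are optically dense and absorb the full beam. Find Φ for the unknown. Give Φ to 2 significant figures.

Φ = 0.16

Photons absorbed by the actinometer: 1.73×10⁻⁶ / 1.22 = 1.418×10⁻⁶ mol.
Φ(unknown) = 2.29×10⁻⁷ / 1.418×10⁻⁶ = 0.16.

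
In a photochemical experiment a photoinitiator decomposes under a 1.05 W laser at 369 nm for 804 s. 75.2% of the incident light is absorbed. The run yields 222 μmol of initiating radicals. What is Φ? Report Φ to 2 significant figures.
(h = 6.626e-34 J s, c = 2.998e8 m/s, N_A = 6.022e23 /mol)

Φ = 0.11

Product: 222 μmol = 2.22e-4 mol.
Photon energy at 369 nm: hc/λ = (6.626e-34)(2.998e8)/(369e-9) = 5.383e-19 J.
Energy delivered: (1.05 W)(804 s) = 844.2 J.
Photons incident: 844.2 / 5.383e-19 = 1.568e21, i.e. 1.568e21/6.022e23 = 0.002604 mol.
Photons absorbed: 0.752 × 0.002604 = 0.001958 mol.
Φ = 2.22e-4 mol / 0.001958 mol photons = 0.11.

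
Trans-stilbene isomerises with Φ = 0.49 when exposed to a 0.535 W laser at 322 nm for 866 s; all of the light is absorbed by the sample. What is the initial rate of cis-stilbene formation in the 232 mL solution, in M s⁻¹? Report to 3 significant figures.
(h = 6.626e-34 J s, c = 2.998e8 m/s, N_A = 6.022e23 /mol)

3.04e-6 M s⁻¹

Photon energy at 322 nm: hc/λ = (6.626e-34)(2.998e8)/(322e-9) = 6.169e-19 J.
Energy delivered: (0.535 W)(866 s) = 463.3 J.
Photons incident: 463.3 / 6.169e-19 = 7.510e20, i.e. 7.510e20/6.022e23 = 0.001247 mol.
Product formed: 0.49 × 0.001247 = 6.110e-4 mol.
Rate: 6.110e-4 mol / (866 s × 0.232 L) = 3.04e-6 M s⁻¹.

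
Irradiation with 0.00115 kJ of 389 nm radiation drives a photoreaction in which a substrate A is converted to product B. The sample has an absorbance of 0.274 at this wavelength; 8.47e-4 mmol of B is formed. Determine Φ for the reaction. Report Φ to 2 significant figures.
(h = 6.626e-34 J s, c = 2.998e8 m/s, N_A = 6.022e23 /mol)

Φ = 0.48

Product: 8.47e-4 mmol = 8.47e-7 mol.
Photon energy at 389 nm: hc/λ = (6.626e-34)(2.998e8)/(389e-9) = 5.107e-19 J.
Incident energy: 0.00115 kJ = 1.15 J.
Photons incident: 1.15 / 5.107e-19 = 2.252e18, i.e. 2.252e18/6.022e23 = 3.740e-6 mol.
Fraction absorbed: 1 − 10^(−0.274) = 0.4679.
Photons absorbed: 0.4679 × 3.740e-6 = 1.750e-6 mol.
Φ = 8.47e-7 mol / 1.750e-6 mol photons = 0.48.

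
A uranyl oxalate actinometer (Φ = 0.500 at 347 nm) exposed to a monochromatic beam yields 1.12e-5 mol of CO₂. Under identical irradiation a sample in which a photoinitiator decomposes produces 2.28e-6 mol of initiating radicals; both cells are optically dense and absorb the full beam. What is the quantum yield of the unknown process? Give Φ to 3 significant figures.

Photons absorbed by the actinometer: 1.12e-5 / 0.500 = 2.240e-5 mol.
Φ(unknown) = 2.28e-6 / 2.240e-5 = 0.102.

Φ = 0.102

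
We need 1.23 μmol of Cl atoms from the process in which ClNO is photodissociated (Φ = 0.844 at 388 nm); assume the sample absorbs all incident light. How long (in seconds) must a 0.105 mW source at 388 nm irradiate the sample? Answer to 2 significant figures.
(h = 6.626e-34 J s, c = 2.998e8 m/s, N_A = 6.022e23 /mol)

Product: 1.23 μmol = 1.23e-6 mol.
Photons that must be absorbed: 1.23e-6 / 0.844 = 1.457e-6 mol.
Photon energy: hc/λ = 5.120e-19 J; per mole, 3.083e5 J mol⁻¹.
Energy required: 1.457e-6 × 3.083e5 = 0.4492 J.
Time: 0.4492 J / 0.000105 W = 4300 s.

t ≈ 4300 s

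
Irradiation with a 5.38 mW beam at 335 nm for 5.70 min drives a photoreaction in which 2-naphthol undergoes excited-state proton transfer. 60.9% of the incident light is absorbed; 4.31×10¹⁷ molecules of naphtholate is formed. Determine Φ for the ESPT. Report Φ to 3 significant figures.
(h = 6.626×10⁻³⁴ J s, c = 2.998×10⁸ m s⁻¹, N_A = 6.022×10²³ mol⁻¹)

Φ = 0.228

Product: 4.31×10¹⁷ / 6.022×10²³ = 7.157×10⁻⁷ mol.
Photon energy at 335 nm: hc/λ = (6.626×10⁻³⁴)(2.998×10⁸)/(335×10⁻⁹) = 5.930×10⁻¹⁹ J.
Energy delivered: (5.38 mW)(342 s) = 1.840 J.
Photons incident: 1.840 / 5.930×10⁻¹⁹ = 3.103×10¹⁸, i.e. 3.103×10¹⁸/6.022×10²³ = 5.153×10⁻⁶ mol.
Photons absorbed: 0.609 × 5.153×10⁻⁶ = 3.138×10⁻⁶ mol.
Φ = 7.157×10⁻⁷ mol / 3.138×10⁻⁶ mol photons = 0.228.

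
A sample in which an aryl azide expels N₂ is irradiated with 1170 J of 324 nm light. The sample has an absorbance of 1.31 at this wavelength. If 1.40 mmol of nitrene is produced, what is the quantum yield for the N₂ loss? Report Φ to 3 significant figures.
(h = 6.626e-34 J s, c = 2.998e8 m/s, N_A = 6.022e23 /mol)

Product: 1.40 mmol = 0.00140 mol.
Photon energy at 324 nm: hc/λ = (6.626e-34)(2.998e8)/(324e-9) = 6.131e-19 J.
Photons incident: 1170 / 6.131e-19 = 1.908e21, i.e. 1.908e21/6.022e23 = 0.003168 mol.
Fraction absorbed: 1 − 10^(−1.31) = 0.9510.
Photons absorbed: 0.9510 × 0.003168 = 0.003013 mol.
Φ = 0.00140 mol / 0.003013 mol photons = 0.465.

Φ = 0.465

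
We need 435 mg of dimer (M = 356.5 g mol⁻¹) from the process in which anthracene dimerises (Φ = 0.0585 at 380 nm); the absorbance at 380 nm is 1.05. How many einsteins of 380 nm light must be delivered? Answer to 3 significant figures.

Product: 435 mg / 356.5 g mol⁻¹ = 0.001220 mol.
Photons that must be absorbed: 0.001220 / 0.0585 = 0.02085 mol.
Fraction absorbed: 1 − 10^(−1.05) = 0.9109.
Incident photons needed: 0.02085 / 0.9109 = 0.02289 mol.

0.0229 einstein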